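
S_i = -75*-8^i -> [-75, 600, -4800, 38400, -307200]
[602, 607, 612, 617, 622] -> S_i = 602 + 5*i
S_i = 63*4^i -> [63, 252, 1008, 4032, 16128]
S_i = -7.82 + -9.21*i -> [-7.82, -17.03, -26.24, -35.45, -44.66]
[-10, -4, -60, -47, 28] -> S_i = Random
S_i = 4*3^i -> [4, 12, 36, 108, 324]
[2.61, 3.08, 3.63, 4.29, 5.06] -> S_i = 2.61*1.18^i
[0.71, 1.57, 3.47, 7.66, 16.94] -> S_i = 0.71*2.21^i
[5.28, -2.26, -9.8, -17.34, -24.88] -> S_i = 5.28 + -7.54*i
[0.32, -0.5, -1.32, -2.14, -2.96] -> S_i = 0.32 + -0.82*i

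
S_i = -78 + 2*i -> [-78, -76, -74, -72, -70]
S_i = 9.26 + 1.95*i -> [9.26, 11.21, 13.16, 15.11, 17.06]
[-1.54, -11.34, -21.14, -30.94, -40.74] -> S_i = -1.54 + -9.80*i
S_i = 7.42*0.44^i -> [7.42, 3.26, 1.44, 0.63, 0.28]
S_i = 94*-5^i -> [94, -470, 2350, -11750, 58750]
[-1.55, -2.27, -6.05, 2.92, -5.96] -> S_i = Random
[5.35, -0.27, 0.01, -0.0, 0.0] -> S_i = 5.35*(-0.05)^i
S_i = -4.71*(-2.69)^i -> [-4.71, 12.67, -34.08, 91.68, -246.62]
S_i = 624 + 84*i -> [624, 708, 792, 876, 960]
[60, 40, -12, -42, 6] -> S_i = Random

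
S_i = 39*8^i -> [39, 312, 2496, 19968, 159744]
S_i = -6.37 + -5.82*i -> [-6.37, -12.19, -18.01, -23.83, -29.65]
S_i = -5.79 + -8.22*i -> [-5.79, -14.01, -22.23, -30.45, -38.67]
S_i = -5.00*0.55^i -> [-5.0, -2.75, -1.51, -0.83, -0.46]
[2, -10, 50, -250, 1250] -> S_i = 2*-5^i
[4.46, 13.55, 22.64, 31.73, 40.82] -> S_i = 4.46 + 9.09*i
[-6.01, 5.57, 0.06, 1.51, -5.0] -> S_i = Random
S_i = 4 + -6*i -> [4, -2, -8, -14, -20]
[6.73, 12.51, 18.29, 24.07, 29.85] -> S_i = 6.73 + 5.78*i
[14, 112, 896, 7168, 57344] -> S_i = 14*8^i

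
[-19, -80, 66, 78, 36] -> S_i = Random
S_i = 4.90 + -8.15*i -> [4.9, -3.25, -11.4, -19.55, -27.7]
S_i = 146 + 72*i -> [146, 218, 290, 362, 434]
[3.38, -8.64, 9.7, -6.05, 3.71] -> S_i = Random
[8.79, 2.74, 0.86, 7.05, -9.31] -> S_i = Random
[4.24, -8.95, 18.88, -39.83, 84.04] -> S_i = 4.24*(-2.11)^i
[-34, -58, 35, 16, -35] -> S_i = Random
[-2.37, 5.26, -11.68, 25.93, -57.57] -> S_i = -2.37*(-2.22)^i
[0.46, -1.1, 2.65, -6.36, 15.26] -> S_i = 0.46*(-2.40)^i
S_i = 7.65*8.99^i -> [7.65, 68.77, 618.27, 5558.28, 49968.95]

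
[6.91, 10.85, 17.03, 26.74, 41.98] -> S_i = 6.91*1.57^i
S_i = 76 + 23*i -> [76, 99, 122, 145, 168]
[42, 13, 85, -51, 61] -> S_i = Random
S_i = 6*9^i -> [6, 54, 486, 4374, 39366]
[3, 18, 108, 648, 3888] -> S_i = 3*6^i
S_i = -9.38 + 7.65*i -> [-9.38, -1.73, 5.92, 13.57, 21.22]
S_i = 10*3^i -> [10, 30, 90, 270, 810]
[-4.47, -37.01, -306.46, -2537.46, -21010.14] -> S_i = -4.47*8.28^i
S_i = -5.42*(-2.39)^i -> [-5.42, 12.95, -30.96, 73.99, -176.84]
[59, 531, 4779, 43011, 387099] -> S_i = 59*9^i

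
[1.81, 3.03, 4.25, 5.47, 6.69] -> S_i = 1.81 + 1.22*i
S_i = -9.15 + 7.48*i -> [-9.15, -1.67, 5.81, 13.29, 20.77]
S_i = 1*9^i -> [1, 9, 81, 729, 6561]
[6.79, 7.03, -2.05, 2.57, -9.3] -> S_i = Random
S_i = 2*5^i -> [2, 10, 50, 250, 1250]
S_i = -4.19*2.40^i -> [-4.19, -10.06, -24.13, -57.92, -139.01]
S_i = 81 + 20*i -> [81, 101, 121, 141, 161]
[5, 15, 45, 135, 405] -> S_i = 5*3^i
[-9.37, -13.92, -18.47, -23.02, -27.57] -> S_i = -9.37 + -4.55*i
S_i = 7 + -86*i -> [7, -79, -165, -251, -337]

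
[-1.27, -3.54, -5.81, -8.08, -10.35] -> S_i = -1.27 + -2.27*i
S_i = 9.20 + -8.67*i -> [9.2, 0.53, -8.14, -16.81, -25.48]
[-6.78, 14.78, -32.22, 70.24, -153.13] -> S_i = -6.78*(-2.18)^i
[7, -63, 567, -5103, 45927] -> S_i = 7*-9^i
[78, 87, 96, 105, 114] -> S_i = 78 + 9*i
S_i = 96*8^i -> [96, 768, 6144, 49152, 393216]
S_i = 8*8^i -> [8, 64, 512, 4096, 32768]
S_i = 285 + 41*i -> [285, 326, 367, 408, 449]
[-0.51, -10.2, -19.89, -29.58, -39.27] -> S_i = -0.51 + -9.69*i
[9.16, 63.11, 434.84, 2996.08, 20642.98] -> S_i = 9.16*6.89^i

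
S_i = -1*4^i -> [-1, -4, -16, -64, -256]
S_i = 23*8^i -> [23, 184, 1472, 11776, 94208]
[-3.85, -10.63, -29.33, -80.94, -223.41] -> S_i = -3.85*2.76^i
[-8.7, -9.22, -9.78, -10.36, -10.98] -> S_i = -8.70*1.06^i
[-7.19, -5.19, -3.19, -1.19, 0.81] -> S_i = -7.19 + 2.00*i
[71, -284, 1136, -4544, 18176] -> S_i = 71*-4^i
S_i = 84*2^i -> [84, 168, 336, 672, 1344]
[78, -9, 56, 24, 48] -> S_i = Random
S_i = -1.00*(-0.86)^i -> [-1.0, 0.86, -0.74, 0.64, -0.55]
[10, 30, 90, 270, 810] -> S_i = 10*3^i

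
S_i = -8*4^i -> [-8, -32, -128, -512, -2048]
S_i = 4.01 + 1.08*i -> [4.01, 5.09, 6.17, 7.25, 8.33]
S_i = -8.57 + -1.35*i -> [-8.57, -9.92, -11.27, -12.62, -13.97]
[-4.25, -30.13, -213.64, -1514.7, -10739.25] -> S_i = -4.25*7.09^i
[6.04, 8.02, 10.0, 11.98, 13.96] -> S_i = 6.04 + 1.98*i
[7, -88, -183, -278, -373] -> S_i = 7 + -95*i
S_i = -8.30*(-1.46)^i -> [-8.3, 12.12, -17.69, 25.83, -37.71]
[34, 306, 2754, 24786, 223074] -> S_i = 34*9^i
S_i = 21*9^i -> [21, 189, 1701, 15309, 137781]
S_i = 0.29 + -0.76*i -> [0.29, -0.47, -1.23, -1.99, -2.75]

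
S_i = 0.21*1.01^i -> [0.21, 0.21, 0.21, 0.22, 0.22]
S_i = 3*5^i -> [3, 15, 75, 375, 1875]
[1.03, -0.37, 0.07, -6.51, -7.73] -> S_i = Random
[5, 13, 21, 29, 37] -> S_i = 5 + 8*i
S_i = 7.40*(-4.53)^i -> [7.4, -33.52, 151.85, -687.9, 3116.19]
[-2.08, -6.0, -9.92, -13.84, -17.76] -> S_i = -2.08 + -3.92*i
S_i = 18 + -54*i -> [18, -36, -90, -144, -198]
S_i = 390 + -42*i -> [390, 348, 306, 264, 222]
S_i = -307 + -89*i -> [-307, -396, -485, -574, -663]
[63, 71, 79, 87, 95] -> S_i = 63 + 8*i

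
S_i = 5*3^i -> [5, 15, 45, 135, 405]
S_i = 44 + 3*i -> [44, 47, 50, 53, 56]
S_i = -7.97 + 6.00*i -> [-7.97, -1.97, 4.03, 10.03, 16.03]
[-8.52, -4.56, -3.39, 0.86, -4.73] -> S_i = Random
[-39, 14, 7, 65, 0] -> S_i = Random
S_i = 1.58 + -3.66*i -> [1.58, -2.08, -5.74, -9.4, -13.06]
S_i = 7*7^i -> [7, 49, 343, 2401, 16807]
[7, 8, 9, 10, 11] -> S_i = 7 + 1*i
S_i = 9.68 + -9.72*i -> [9.68, -0.04, -9.76, -19.48, -29.2]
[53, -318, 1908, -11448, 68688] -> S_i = 53*-6^i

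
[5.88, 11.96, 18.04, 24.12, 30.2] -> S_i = 5.88 + 6.08*i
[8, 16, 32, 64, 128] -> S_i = 8*2^i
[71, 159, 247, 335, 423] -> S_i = 71 + 88*i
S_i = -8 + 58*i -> [-8, 50, 108, 166, 224]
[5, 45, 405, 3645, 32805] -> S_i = 5*9^i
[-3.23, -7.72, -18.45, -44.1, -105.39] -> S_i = -3.23*2.39^i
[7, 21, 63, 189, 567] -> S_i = 7*3^i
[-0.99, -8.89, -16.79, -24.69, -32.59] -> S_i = -0.99 + -7.90*i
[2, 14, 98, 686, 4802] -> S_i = 2*7^i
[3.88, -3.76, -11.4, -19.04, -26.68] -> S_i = 3.88 + -7.64*i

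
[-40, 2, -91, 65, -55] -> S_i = Random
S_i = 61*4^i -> [61, 244, 976, 3904, 15616]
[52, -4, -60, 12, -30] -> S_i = Random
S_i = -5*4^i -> [-5, -20, -80, -320, -1280]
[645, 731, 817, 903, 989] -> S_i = 645 + 86*i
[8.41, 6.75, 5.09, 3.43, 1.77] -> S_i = 8.41 + -1.66*i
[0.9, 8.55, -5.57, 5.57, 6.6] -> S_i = Random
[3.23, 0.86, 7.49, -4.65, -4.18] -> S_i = Random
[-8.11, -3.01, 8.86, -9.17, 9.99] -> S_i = Random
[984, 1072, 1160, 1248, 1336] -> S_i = 984 + 88*i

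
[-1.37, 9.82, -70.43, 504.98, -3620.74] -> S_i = -1.37*(-7.17)^i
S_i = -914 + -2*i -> [-914, -916, -918, -920, -922]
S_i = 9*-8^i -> [9, -72, 576, -4608, 36864]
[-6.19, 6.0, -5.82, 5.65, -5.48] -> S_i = -6.19*(-0.97)^i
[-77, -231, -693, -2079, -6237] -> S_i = -77*3^i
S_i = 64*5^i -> [64, 320, 1600, 8000, 40000]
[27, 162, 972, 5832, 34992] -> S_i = 27*6^i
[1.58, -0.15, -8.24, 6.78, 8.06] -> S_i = Random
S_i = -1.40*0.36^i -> [-1.4, -0.5, -0.18, -0.07, -0.02]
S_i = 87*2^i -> [87, 174, 348, 696, 1392]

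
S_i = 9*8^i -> [9, 72, 576, 4608, 36864]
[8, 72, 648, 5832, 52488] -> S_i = 8*9^i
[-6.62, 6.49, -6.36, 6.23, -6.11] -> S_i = -6.62*(-0.98)^i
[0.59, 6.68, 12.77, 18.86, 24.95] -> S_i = 0.59 + 6.09*i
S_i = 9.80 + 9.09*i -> [9.8, 18.89, 27.98, 37.07, 46.16]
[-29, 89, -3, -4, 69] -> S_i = Random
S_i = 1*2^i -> [1, 2, 4, 8, 16]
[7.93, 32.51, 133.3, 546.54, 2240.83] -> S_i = 7.93*4.10^i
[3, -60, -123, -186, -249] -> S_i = 3 + -63*i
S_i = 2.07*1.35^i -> [2.07, 2.79, 3.77, 5.09, 6.88]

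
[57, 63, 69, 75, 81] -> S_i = 57 + 6*i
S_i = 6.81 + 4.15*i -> [6.81, 10.96, 15.11, 19.26, 23.41]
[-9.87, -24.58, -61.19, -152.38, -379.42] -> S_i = -9.87*2.49^i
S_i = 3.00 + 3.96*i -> [3.0, 6.96, 10.92, 14.88, 18.84]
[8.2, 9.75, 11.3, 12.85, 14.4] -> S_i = 8.20 + 1.55*i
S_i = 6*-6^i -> [6, -36, 216, -1296, 7776]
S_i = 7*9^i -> [7, 63, 567, 5103, 45927]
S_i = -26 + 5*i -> [-26, -21, -16, -11, -6]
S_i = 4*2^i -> [4, 8, 16, 32, 64]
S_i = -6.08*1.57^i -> [-6.08, -9.55, -14.99, -23.53, -36.94]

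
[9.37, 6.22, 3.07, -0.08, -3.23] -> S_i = 9.37 + -3.15*i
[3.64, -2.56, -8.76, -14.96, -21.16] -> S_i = 3.64 + -6.20*i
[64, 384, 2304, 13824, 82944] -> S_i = 64*6^i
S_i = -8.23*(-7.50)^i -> [-8.23, 61.72, -462.94, 3472.03, -26040.23]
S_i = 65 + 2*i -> [65, 67, 69, 71, 73]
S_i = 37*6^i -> [37, 222, 1332, 7992, 47952]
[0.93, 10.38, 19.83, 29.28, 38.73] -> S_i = 0.93 + 9.45*i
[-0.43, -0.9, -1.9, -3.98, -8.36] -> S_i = -0.43*2.10^i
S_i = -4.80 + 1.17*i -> [-4.8, -3.63, -2.46, -1.29, -0.12]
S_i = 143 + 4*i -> [143, 147, 151, 155, 159]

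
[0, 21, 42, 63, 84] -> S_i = 0 + 21*i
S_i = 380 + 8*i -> [380, 388, 396, 404, 412]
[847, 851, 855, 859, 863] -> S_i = 847 + 4*i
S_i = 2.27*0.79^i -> [2.27, 1.79, 1.42, 1.12, 0.88]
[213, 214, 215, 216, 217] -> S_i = 213 + 1*i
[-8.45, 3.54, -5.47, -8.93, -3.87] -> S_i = Random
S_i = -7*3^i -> [-7, -21, -63, -189, -567]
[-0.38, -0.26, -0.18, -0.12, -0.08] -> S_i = -0.38*0.68^i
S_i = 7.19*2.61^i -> [7.19, 18.77, 48.98, 127.84, 333.65]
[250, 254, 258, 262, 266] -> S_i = 250 + 4*i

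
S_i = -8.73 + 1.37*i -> [-8.73, -7.36, -5.99, -4.62, -3.25]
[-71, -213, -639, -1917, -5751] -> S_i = -71*3^i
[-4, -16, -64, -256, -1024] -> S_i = -4*4^i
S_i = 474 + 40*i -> [474, 514, 554, 594, 634]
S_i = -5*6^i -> [-5, -30, -180, -1080, -6480]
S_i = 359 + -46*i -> [359, 313, 267, 221, 175]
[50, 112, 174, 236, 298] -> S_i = 50 + 62*i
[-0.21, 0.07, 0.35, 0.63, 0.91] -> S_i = -0.21 + 0.28*i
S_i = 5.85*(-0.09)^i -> [5.85, -0.53, 0.05, -0.0, 0.0]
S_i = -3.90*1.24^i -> [-3.9, -4.84, -6.0, -7.44, -9.22]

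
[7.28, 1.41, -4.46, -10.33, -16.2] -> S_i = 7.28 + -5.87*i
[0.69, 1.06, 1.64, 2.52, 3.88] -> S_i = 0.69*1.54^i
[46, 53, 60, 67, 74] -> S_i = 46 + 7*i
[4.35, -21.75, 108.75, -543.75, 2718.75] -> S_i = 4.35*(-5.00)^i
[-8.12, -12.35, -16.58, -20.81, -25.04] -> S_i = -8.12 + -4.23*i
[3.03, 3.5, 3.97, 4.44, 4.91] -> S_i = 3.03 + 0.47*i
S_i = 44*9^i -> [44, 396, 3564, 32076, 288684]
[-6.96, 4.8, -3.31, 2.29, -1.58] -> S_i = -6.96*(-0.69)^i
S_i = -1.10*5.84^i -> [-1.1, -6.42, -37.52, -219.09, -1279.51]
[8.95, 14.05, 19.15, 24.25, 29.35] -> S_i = 8.95 + 5.10*i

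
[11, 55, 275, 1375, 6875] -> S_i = 11*5^i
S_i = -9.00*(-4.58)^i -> [-9.0, 41.22, -188.79, 864.65, -3960.08]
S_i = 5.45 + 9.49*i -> [5.45, 14.94, 24.43, 33.92, 43.41]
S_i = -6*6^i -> [-6, -36, -216, -1296, -7776]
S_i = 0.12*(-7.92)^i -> [0.12, -0.95, 7.53, -59.62, 472.15]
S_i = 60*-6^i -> [60, -360, 2160, -12960, 77760]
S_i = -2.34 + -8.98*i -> [-2.34, -11.32, -20.3, -29.28, -38.26]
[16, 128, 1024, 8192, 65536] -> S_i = 16*8^i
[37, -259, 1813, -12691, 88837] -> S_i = 37*-7^i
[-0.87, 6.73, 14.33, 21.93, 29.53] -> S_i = -0.87 + 7.60*i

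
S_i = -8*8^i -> [-8, -64, -512, -4096, -32768]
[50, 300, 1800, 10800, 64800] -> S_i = 50*6^i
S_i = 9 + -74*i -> [9, -65, -139, -213, -287]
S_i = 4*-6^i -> [4, -24, 144, -864, 5184]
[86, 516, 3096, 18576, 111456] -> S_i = 86*6^i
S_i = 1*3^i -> [1, 3, 9, 27, 81]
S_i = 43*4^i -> [43, 172, 688, 2752, 11008]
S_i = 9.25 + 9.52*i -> [9.25, 18.77, 28.29, 37.81, 47.33]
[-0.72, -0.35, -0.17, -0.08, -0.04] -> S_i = -0.72*0.49^i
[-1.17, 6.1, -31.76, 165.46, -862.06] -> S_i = -1.17*(-5.21)^i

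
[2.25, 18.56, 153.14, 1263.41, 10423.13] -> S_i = 2.25*8.25^i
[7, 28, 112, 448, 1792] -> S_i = 7*4^i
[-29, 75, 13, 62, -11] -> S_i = Random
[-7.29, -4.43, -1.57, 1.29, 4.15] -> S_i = -7.29 + 2.86*i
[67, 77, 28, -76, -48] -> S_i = Random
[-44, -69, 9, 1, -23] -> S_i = Random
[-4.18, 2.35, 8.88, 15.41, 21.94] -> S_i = -4.18 + 6.53*i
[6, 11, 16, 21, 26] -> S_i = 6 + 5*i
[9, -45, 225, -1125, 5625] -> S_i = 9*-5^i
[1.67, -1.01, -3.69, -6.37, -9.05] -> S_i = 1.67 + -2.68*i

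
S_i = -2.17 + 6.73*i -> [-2.17, 4.56, 11.29, 18.02, 24.75]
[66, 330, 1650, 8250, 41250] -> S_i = 66*5^i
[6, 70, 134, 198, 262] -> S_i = 6 + 64*i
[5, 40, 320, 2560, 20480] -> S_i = 5*8^i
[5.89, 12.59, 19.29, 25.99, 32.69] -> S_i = 5.89 + 6.70*i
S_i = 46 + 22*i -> [46, 68, 90, 112, 134]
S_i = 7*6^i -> [7, 42, 252, 1512, 9072]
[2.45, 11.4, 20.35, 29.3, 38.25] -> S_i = 2.45 + 8.95*i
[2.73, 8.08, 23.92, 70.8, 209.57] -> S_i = 2.73*2.96^i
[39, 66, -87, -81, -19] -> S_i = Random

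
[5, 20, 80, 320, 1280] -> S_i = 5*4^i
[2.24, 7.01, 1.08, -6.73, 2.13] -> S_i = Random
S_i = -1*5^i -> [-1, -5, -25, -125, -625]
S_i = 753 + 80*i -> [753, 833, 913, 993, 1073]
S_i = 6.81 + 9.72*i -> [6.81, 16.53, 26.25, 35.97, 45.69]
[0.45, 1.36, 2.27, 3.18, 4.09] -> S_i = 0.45 + 0.91*i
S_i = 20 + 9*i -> [20, 29, 38, 47, 56]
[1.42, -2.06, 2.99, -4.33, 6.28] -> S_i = 1.42*(-1.45)^i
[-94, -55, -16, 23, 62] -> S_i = -94 + 39*i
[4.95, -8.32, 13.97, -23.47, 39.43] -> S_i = 4.95*(-1.68)^i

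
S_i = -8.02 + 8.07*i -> [-8.02, 0.05, 8.12, 16.19, 24.26]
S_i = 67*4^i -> [67, 268, 1072, 4288, 17152]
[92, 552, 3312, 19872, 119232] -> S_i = 92*6^i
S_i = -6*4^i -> [-6, -24, -96, -384, -1536]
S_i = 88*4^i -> [88, 352, 1408, 5632, 22528]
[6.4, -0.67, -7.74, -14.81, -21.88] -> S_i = 6.40 + -7.07*i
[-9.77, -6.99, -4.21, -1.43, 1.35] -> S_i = -9.77 + 2.78*i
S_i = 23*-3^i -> [23, -69, 207, -621, 1863]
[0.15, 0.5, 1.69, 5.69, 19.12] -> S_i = 0.15*3.36^i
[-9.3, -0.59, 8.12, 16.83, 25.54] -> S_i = -9.30 + 8.71*i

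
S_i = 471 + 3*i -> [471, 474, 477, 480, 483]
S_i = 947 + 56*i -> [947, 1003, 1059, 1115, 1171]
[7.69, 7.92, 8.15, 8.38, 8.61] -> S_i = 7.69 + 0.23*i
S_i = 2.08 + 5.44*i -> [2.08, 7.52, 12.96, 18.4, 23.84]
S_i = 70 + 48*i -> [70, 118, 166, 214, 262]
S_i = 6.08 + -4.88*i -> [6.08, 1.2, -3.68, -8.56, -13.44]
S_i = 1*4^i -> [1, 4, 16, 64, 256]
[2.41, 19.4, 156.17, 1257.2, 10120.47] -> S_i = 2.41*8.05^i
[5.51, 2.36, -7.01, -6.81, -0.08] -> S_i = Random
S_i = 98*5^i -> [98, 490, 2450, 12250, 61250]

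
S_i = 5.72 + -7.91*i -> [5.72, -2.19, -10.1, -18.01, -25.92]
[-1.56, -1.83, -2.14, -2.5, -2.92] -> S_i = -1.56*1.17^i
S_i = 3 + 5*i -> [3, 8, 13, 18, 23]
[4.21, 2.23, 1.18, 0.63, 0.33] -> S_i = 4.21*0.53^i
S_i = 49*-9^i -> [49, -441, 3969, -35721, 321489]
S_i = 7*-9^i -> [7, -63, 567, -5103, 45927]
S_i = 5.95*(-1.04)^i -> [5.95, -6.19, 6.44, -6.69, 6.96]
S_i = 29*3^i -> [29, 87, 261, 783, 2349]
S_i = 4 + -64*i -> [4, -60, -124, -188, -252]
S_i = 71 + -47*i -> [71, 24, -23, -70, -117]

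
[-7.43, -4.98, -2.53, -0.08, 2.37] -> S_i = -7.43 + 2.45*i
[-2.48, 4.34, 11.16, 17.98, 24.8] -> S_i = -2.48 + 6.82*i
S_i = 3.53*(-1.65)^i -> [3.53, -5.82, 9.61, -15.86, 26.16]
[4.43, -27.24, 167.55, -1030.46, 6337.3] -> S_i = 4.43*(-6.15)^i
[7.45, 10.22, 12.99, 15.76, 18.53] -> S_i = 7.45 + 2.77*i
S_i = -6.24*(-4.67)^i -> [-6.24, 29.14, -136.09, 635.53, -2967.92]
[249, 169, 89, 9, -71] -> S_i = 249 + -80*i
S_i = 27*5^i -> [27, 135, 675, 3375, 16875]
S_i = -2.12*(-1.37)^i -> [-2.12, 2.9, -3.98, 5.45, -7.47]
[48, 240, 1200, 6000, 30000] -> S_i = 48*5^i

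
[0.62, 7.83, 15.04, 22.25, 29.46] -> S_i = 0.62 + 7.21*i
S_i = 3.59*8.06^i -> [3.59, 28.94, 233.22, 1879.75, 15150.77]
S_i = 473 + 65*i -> [473, 538, 603, 668, 733]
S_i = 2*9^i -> [2, 18, 162, 1458, 13122]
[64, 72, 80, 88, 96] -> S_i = 64 + 8*i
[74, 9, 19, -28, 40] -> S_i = Random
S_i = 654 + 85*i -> [654, 739, 824, 909, 994]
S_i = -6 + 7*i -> [-6, 1, 8, 15, 22]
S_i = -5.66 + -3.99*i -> [-5.66, -9.65, -13.64, -17.63, -21.62]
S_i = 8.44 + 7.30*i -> [8.44, 15.74, 23.04, 30.34, 37.64]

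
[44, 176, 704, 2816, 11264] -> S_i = 44*4^i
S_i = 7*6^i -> [7, 42, 252, 1512, 9072]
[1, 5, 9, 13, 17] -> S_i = 1 + 4*i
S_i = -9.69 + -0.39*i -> [-9.69, -10.08, -10.47, -10.86, -11.25]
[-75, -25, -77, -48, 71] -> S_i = Random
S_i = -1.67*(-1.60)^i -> [-1.67, 2.67, -4.28, 6.84, -10.94]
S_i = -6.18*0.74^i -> [-6.18, -4.57, -3.38, -2.5, -1.85]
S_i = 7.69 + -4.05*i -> [7.69, 3.64, -0.41, -4.46, -8.51]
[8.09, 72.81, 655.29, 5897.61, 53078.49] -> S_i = 8.09*9.00^i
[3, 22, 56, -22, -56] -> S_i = Random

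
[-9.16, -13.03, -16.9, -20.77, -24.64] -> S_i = -9.16 + -3.87*i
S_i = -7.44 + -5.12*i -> [-7.44, -12.56, -17.68, -22.8, -27.92]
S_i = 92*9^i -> [92, 828, 7452, 67068, 603612]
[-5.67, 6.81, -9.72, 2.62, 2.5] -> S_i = Random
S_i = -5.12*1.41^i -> [-5.12, -7.22, -10.18, -14.35, -20.24]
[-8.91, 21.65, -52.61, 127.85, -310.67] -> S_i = -8.91*(-2.43)^i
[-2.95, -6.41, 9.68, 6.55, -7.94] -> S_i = Random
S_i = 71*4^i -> [71, 284, 1136, 4544, 18176]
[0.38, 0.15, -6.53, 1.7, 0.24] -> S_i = Random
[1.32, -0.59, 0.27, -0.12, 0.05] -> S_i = 1.32*(-0.45)^i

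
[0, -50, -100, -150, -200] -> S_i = 0 + -50*i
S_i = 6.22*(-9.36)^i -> [6.22, -58.22, 544.93, -5100.56, 47741.25]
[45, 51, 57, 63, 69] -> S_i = 45 + 6*i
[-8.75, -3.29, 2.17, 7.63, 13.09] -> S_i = -8.75 + 5.46*i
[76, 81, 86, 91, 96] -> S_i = 76 + 5*i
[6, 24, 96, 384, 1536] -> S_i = 6*4^i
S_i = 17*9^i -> [17, 153, 1377, 12393, 111537]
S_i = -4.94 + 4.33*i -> [-4.94, -0.61, 3.72, 8.05, 12.38]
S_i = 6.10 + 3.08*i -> [6.1, 9.18, 12.26, 15.34, 18.42]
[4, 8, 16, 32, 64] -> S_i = 4*2^i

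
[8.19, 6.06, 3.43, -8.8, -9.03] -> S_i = Random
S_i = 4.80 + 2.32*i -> [4.8, 7.12, 9.44, 11.76, 14.08]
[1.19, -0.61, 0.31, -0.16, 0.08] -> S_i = 1.19*(-0.51)^i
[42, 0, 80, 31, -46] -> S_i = Random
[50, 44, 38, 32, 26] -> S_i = 50 + -6*i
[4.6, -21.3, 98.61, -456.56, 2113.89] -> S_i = 4.60*(-4.63)^i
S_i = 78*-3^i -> [78, -234, 702, -2106, 6318]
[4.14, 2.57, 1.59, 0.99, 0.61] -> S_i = 4.14*0.62^i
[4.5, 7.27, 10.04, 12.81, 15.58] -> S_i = 4.50 + 2.77*i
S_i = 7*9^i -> [7, 63, 567, 5103, 45927]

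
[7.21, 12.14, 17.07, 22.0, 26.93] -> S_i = 7.21 + 4.93*i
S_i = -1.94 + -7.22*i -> [-1.94, -9.16, -16.38, -23.6, -30.82]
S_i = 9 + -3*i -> [9, 6, 3, 0, -3]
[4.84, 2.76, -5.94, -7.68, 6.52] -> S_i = Random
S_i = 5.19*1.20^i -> [5.19, 6.23, 7.47, 8.97, 10.76]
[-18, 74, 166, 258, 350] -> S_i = -18 + 92*i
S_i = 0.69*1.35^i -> [0.69, 0.93, 1.26, 1.7, 2.29]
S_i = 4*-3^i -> [4, -12, 36, -108, 324]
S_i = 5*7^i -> [5, 35, 245, 1715, 12005]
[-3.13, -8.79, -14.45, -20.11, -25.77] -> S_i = -3.13 + -5.66*i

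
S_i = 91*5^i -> [91, 455, 2275, 11375, 56875]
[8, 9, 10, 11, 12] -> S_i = 8 + 1*i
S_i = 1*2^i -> [1, 2, 4, 8, 16]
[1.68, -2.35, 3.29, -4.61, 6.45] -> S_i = 1.68*(-1.40)^i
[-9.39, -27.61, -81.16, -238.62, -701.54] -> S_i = -9.39*2.94^i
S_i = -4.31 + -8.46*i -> [-4.31, -12.77, -21.23, -29.69, -38.15]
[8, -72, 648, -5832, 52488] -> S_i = 8*-9^i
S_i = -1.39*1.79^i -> [-1.39, -2.49, -4.45, -7.97, -14.27]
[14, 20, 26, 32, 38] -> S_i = 14 + 6*i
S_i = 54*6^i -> [54, 324, 1944, 11664, 69984]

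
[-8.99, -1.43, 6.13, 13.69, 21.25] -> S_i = -8.99 + 7.56*i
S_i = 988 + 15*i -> [988, 1003, 1018, 1033, 1048]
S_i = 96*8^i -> [96, 768, 6144, 49152, 393216]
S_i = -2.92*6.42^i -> [-2.92, -18.75, -120.35, -772.66, -4960.47]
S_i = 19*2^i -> [19, 38, 76, 152, 304]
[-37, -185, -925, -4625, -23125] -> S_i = -37*5^i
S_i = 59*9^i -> [59, 531, 4779, 43011, 387099]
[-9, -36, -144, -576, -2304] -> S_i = -9*4^i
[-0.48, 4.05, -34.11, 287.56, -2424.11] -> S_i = -0.48*(-8.43)^i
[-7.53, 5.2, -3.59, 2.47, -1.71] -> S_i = -7.53*(-0.69)^i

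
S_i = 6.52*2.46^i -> [6.52, 16.04, 39.46, 97.06, 238.77]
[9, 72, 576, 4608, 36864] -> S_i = 9*8^i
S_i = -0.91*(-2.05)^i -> [-0.91, 1.87, -3.82, 7.84, -16.07]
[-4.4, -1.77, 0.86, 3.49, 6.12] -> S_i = -4.40 + 2.63*i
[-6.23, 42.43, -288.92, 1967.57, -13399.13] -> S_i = -6.23*(-6.81)^i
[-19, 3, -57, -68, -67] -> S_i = Random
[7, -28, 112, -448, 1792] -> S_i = 7*-4^i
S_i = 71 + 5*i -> [71, 76, 81, 86, 91]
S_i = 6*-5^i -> [6, -30, 150, -750, 3750]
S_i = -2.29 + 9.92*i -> [-2.29, 7.63, 17.55, 27.47, 37.39]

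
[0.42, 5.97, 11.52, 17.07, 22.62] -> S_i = 0.42 + 5.55*i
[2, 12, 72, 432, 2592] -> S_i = 2*6^i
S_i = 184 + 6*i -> [184, 190, 196, 202, 208]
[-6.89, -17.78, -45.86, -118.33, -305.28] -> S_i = -6.89*2.58^i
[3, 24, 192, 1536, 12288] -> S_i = 3*8^i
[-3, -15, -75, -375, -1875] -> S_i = -3*5^i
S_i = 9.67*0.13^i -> [9.67, 1.26, 0.16, 0.02, 0.0]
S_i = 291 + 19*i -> [291, 310, 329, 348, 367]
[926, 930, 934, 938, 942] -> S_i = 926 + 4*i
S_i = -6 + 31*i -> [-6, 25, 56, 87, 118]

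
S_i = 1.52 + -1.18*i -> [1.52, 0.34, -0.84, -2.02, -3.2]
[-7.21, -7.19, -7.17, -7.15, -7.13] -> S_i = -7.21 + 0.02*i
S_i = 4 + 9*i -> [4, 13, 22, 31, 40]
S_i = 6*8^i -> [6, 48, 384, 3072, 24576]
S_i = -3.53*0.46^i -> [-3.53, -1.62, -0.75, -0.34, -0.16]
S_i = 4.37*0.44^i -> [4.37, 1.92, 0.85, 0.37, 0.16]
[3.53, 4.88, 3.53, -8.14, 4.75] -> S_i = Random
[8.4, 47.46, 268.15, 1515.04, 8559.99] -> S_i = 8.40*5.65^i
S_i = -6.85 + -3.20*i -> [-6.85, -10.05, -13.25, -16.45, -19.65]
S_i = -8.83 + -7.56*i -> [-8.83, -16.39, -23.95, -31.51, -39.07]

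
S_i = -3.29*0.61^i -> [-3.29, -2.01, -1.22, -0.75, -0.46]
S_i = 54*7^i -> [54, 378, 2646, 18522, 129654]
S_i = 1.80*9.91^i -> [1.8, 17.84, 176.77, 1751.84, 17360.7]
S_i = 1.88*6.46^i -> [1.88, 12.14, 78.46, 506.82, 3274.07]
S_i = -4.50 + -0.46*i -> [-4.5, -4.96, -5.42, -5.88, -6.34]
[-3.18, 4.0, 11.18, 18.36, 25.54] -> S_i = -3.18 + 7.18*i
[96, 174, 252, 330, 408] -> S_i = 96 + 78*i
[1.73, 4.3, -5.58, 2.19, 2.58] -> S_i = Random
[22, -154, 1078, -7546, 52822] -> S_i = 22*-7^i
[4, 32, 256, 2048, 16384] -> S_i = 4*8^i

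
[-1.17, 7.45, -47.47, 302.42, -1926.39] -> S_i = -1.17*(-6.37)^i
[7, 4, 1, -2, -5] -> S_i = 7 + -3*i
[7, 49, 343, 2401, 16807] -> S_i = 7*7^i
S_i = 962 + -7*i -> [962, 955, 948, 941, 934]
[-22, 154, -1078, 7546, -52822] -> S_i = -22*-7^i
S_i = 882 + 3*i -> [882, 885, 888, 891, 894]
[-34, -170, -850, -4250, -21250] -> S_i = -34*5^i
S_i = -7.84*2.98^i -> [-7.84, -23.36, -69.62, -207.47, -618.27]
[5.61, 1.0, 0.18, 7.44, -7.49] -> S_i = Random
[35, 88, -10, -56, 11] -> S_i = Random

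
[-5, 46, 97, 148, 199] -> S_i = -5 + 51*i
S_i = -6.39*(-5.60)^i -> [-6.39, 35.78, -200.39, 1122.19, -6284.24]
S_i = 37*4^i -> [37, 148, 592, 2368, 9472]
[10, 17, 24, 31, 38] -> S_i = 10 + 7*i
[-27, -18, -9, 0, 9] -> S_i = -27 + 9*i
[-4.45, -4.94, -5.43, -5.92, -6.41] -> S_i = -4.45 + -0.49*i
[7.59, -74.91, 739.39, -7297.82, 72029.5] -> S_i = 7.59*(-9.87)^i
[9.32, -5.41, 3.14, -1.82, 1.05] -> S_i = 9.32*(-0.58)^i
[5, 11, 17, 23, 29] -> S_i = 5 + 6*i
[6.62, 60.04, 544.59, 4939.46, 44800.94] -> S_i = 6.62*9.07^i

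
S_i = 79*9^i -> [79, 711, 6399, 57591, 518319]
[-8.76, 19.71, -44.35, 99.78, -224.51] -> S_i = -8.76*(-2.25)^i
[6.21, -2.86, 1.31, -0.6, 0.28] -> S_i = 6.21*(-0.46)^i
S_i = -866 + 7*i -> [-866, -859, -852, -845, -838]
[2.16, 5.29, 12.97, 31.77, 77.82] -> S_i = 2.16*2.45^i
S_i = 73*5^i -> [73, 365, 1825, 9125, 45625]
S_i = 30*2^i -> [30, 60, 120, 240, 480]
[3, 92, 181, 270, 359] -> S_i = 3 + 89*i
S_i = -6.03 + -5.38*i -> [-6.03, -11.41, -16.79, -22.17, -27.55]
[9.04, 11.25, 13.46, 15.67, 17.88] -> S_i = 9.04 + 2.21*i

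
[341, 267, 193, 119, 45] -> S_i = 341 + -74*i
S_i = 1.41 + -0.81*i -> [1.41, 0.6, -0.21, -1.02, -1.83]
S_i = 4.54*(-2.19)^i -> [4.54, -9.94, 21.77, -47.69, 104.43]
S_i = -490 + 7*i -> [-490, -483, -476, -469, -462]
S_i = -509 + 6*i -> [-509, -503, -497, -491, -485]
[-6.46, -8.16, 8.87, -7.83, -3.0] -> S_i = Random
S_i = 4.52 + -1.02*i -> [4.52, 3.5, 2.48, 1.46, 0.44]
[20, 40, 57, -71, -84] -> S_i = Random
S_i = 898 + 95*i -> [898, 993, 1088, 1183, 1278]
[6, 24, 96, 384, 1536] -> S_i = 6*4^i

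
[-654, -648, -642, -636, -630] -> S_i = -654 + 6*i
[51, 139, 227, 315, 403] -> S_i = 51 + 88*i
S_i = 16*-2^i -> [16, -32, 64, -128, 256]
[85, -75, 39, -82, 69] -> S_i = Random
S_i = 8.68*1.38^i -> [8.68, 11.98, 16.53, 22.81, 31.48]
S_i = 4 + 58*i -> [4, 62, 120, 178, 236]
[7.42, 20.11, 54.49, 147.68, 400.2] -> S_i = 7.42*2.71^i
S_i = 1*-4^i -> [1, -4, 16, -64, 256]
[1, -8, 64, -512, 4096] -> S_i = 1*-8^i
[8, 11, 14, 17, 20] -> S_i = 8 + 3*i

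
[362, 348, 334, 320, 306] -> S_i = 362 + -14*i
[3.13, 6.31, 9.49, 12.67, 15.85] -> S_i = 3.13 + 3.18*i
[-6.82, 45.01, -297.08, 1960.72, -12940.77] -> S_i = -6.82*(-6.60)^i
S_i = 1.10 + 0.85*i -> [1.1, 1.95, 2.8, 3.65, 4.5]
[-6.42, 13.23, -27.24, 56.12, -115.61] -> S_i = -6.42*(-2.06)^i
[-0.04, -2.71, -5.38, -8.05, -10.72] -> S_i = -0.04 + -2.67*i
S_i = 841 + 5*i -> [841, 846, 851, 856, 861]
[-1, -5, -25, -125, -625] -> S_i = -1*5^i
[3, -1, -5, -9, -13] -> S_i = 3 + -4*i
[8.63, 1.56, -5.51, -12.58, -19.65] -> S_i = 8.63 + -7.07*i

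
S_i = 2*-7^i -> [2, -14, 98, -686, 4802]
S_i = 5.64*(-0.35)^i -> [5.64, -1.97, 0.69, -0.24, 0.08]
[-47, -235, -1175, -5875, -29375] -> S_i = -47*5^i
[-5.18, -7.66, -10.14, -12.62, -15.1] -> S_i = -5.18 + -2.48*i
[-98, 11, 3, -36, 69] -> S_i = Random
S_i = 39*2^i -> [39, 78, 156, 312, 624]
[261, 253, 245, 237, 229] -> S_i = 261 + -8*i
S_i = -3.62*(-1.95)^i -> [-3.62, 7.06, -13.77, 26.84, -52.34]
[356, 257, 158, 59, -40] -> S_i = 356 + -99*i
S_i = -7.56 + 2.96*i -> [-7.56, -4.6, -1.64, 1.32, 4.28]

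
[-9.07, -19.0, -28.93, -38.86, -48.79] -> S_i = -9.07 + -9.93*i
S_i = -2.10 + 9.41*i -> [-2.1, 7.31, 16.72, 26.13, 35.54]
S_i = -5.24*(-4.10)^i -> [-5.24, 21.48, -88.08, 361.15, -1480.7]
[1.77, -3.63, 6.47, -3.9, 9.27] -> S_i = Random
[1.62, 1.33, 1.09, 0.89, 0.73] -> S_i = 1.62*0.82^i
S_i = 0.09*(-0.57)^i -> [0.09, -0.05, 0.03, -0.02, 0.01]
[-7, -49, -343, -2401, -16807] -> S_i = -7*7^i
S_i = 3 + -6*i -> [3, -3, -9, -15, -21]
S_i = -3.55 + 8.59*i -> [-3.55, 5.04, 13.63, 22.22, 30.81]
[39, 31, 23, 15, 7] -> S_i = 39 + -8*i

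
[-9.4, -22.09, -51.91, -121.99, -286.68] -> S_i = -9.40*2.35^i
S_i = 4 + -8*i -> [4, -4, -12, -20, -28]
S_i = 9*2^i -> [9, 18, 36, 72, 144]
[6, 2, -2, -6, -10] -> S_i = 6 + -4*i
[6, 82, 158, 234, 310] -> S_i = 6 + 76*i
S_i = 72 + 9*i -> [72, 81, 90, 99, 108]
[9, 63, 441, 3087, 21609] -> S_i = 9*7^i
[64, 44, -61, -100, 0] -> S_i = Random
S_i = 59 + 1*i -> [59, 60, 61, 62, 63]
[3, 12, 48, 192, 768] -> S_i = 3*4^i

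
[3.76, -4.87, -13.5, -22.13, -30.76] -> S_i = 3.76 + -8.63*i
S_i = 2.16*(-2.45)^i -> [2.16, -5.29, 12.97, -31.77, 77.82]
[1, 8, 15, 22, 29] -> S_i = 1 + 7*i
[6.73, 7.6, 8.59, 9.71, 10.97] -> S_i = 6.73*1.13^i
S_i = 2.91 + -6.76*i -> [2.91, -3.85, -10.61, -17.37, -24.13]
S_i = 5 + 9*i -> [5, 14, 23, 32, 41]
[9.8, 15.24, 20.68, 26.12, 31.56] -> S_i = 9.80 + 5.44*i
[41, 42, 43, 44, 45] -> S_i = 41 + 1*i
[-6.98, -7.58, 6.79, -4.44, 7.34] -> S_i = Random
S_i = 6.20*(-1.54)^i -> [6.2, -9.55, 14.7, -22.64, 34.87]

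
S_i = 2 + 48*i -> [2, 50, 98, 146, 194]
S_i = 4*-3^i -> [4, -12, 36, -108, 324]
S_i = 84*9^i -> [84, 756, 6804, 61236, 551124]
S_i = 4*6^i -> [4, 24, 144, 864, 5184]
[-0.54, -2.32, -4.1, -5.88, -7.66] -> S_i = -0.54 + -1.78*i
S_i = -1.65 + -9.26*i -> [-1.65, -10.91, -20.17, -29.43, -38.69]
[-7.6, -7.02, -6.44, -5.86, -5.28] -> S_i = -7.60 + 0.58*i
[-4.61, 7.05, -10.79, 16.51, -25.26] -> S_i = -4.61*(-1.53)^i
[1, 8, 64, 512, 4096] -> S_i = 1*8^i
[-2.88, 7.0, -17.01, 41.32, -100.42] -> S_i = -2.88*(-2.43)^i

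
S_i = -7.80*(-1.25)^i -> [-7.8, 9.75, -12.19, 15.23, -19.04]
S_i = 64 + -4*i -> [64, 60, 56, 52, 48]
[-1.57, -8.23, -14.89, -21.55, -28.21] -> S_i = -1.57 + -6.66*i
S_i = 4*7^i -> [4, 28, 196, 1372, 9604]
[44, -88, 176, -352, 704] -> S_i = 44*-2^i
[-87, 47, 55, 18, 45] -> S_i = Random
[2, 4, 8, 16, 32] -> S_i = 2*2^i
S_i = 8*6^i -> [8, 48, 288, 1728, 10368]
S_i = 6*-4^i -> [6, -24, 96, -384, 1536]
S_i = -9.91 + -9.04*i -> [-9.91, -18.95, -27.99, -37.03, -46.07]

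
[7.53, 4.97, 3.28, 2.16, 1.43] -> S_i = 7.53*0.66^i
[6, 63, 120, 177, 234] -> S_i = 6 + 57*i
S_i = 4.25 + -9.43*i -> [4.25, -5.18, -14.61, -24.04, -33.47]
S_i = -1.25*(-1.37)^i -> [-1.25, 1.71, -2.35, 3.21, -4.4]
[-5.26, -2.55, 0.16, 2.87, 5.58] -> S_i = -5.26 + 2.71*i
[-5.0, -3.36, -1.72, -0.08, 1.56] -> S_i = -5.00 + 1.64*i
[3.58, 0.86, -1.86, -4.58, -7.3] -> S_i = 3.58 + -2.72*i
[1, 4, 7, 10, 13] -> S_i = 1 + 3*i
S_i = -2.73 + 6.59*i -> [-2.73, 3.86, 10.45, 17.04, 23.63]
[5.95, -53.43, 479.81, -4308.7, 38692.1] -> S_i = 5.95*(-8.98)^i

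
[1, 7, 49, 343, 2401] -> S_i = 1*7^i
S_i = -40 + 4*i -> [-40, -36, -32, -28, -24]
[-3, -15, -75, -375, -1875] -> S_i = -3*5^i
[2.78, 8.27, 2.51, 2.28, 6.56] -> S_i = Random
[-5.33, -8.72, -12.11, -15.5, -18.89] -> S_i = -5.33 + -3.39*i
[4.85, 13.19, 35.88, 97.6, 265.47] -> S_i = 4.85*2.72^i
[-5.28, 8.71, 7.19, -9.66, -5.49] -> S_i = Random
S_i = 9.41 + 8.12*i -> [9.41, 17.53, 25.65, 33.77, 41.89]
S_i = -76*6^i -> [-76, -456, -2736, -16416, -98496]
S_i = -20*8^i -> [-20, -160, -1280, -10240, -81920]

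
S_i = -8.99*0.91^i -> [-8.99, -8.18, -7.44, -6.77, -6.16]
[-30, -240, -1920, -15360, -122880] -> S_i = -30*8^i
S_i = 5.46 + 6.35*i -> [5.46, 11.81, 18.16, 24.51, 30.86]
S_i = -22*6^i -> [-22, -132, -792, -4752, -28512]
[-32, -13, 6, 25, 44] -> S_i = -32 + 19*i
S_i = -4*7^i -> [-4, -28, -196, -1372, -9604]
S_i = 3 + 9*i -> [3, 12, 21, 30, 39]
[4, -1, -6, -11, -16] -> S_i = 4 + -5*i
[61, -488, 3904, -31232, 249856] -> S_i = 61*-8^i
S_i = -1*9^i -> [-1, -9, -81, -729, -6561]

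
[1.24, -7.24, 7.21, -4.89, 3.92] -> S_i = Random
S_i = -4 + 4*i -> [-4, 0, 4, 8, 12]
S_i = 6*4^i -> [6, 24, 96, 384, 1536]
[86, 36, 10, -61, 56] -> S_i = Random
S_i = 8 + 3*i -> [8, 11, 14, 17, 20]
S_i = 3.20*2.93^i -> [3.2, 9.38, 27.47, 80.49, 235.84]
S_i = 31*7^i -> [31, 217, 1519, 10633, 74431]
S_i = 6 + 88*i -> [6, 94, 182, 270, 358]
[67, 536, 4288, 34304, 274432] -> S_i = 67*8^i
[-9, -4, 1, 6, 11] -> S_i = -9 + 5*i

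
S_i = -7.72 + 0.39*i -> [-7.72, -7.33, -6.94, -6.55, -6.16]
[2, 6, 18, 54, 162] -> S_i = 2*3^i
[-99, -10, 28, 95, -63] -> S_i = Random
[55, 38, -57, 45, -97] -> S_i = Random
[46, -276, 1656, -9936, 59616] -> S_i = 46*-6^i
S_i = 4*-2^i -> [4, -8, 16, -32, 64]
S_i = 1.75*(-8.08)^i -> [1.75, -14.14, 114.25, -923.15, 7459.05]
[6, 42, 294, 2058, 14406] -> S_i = 6*7^i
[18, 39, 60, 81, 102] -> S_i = 18 + 21*i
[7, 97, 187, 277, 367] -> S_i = 7 + 90*i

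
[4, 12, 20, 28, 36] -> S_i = 4 + 8*i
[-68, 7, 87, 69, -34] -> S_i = Random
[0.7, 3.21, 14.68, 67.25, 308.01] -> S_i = 0.70*4.58^i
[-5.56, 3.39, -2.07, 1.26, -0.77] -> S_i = -5.56*(-0.61)^i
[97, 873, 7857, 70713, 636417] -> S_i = 97*9^i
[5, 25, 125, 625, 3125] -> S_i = 5*5^i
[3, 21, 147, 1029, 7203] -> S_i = 3*7^i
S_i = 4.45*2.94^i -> [4.45, 13.08, 38.46, 113.08, 332.47]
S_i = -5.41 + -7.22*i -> [-5.41, -12.63, -19.85, -27.07, -34.29]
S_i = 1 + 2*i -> [1, 3, 5, 7, 9]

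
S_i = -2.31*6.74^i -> [-2.31, -15.57, -104.94, -707.28, -4767.07]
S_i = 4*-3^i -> [4, -12, 36, -108, 324]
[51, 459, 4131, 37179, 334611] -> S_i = 51*9^i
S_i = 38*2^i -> [38, 76, 152, 304, 608]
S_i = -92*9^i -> [-92, -828, -7452, -67068, -603612]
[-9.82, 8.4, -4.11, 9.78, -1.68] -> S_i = Random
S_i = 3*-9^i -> [3, -27, 243, -2187, 19683]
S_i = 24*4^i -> [24, 96, 384, 1536, 6144]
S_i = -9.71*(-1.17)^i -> [-9.71, 11.36, -13.29, 15.55, -18.2]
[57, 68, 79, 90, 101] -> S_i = 57 + 11*i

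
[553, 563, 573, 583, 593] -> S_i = 553 + 10*i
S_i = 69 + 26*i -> [69, 95, 121, 147, 173]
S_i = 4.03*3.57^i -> [4.03, 14.39, 51.36, 183.36, 654.6]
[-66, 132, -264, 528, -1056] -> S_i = -66*-2^i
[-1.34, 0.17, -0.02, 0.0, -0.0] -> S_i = -1.34*(-0.13)^i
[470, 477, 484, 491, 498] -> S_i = 470 + 7*i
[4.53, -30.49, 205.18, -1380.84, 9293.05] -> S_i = 4.53*(-6.73)^i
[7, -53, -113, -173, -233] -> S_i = 7 + -60*i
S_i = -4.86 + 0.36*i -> [-4.86, -4.5, -4.14, -3.78, -3.42]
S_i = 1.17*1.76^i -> [1.17, 2.06, 3.62, 6.38, 11.23]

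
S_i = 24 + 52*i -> [24, 76, 128, 180, 232]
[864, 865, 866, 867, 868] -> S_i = 864 + 1*i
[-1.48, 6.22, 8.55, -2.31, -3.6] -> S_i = Random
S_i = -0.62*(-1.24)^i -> [-0.62, 0.77, -0.95, 1.18, -1.47]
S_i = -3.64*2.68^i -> [-3.64, -9.76, -26.14, -70.07, -187.78]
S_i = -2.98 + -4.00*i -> [-2.98, -6.98, -10.98, -14.98, -18.98]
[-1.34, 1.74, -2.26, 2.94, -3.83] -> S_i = -1.34*(-1.30)^i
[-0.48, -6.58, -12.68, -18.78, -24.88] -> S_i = -0.48 + -6.10*i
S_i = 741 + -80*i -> [741, 661, 581, 501, 421]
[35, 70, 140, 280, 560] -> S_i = 35*2^i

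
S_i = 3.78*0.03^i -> [3.78, 0.11, 0.0, 0.0, 0.0]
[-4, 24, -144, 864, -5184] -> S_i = -4*-6^i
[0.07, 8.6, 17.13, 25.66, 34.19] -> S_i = 0.07 + 8.53*i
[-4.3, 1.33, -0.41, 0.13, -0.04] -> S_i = -4.30*(-0.31)^i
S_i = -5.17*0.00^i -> [-5.17, -0.0, -0.0, -0.0, -0.0]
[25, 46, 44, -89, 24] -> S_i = Random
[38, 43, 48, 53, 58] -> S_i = 38 + 5*i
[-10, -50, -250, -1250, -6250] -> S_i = -10*5^i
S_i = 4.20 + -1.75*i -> [4.2, 2.45, 0.7, -1.05, -2.8]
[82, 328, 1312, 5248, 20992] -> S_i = 82*4^i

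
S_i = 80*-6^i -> [80, -480, 2880, -17280, 103680]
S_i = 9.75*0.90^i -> [9.75, 8.78, 7.9, 7.11, 6.4]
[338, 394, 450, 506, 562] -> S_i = 338 + 56*i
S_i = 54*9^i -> [54, 486, 4374, 39366, 354294]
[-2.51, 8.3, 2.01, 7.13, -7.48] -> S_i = Random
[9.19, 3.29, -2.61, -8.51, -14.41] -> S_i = 9.19 + -5.90*i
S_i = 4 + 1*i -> [4, 5, 6, 7, 8]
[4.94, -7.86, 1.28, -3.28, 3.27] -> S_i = Random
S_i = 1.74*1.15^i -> [1.74, 2.0, 2.3, 2.65, 3.04]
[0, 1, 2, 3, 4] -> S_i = 0 + 1*i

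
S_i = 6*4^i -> [6, 24, 96, 384, 1536]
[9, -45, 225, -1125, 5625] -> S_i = 9*-5^i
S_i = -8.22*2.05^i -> [-8.22, -16.85, -34.54, -70.82, -145.17]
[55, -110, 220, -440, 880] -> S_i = 55*-2^i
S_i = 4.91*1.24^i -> [4.91, 6.09, 7.55, 9.36, 11.61]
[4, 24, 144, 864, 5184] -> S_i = 4*6^i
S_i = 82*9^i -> [82, 738, 6642, 59778, 538002]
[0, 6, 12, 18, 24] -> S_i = 0 + 6*i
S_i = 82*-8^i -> [82, -656, 5248, -41984, 335872]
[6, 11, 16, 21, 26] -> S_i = 6 + 5*i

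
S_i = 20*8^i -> [20, 160, 1280, 10240, 81920]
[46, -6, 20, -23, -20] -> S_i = Random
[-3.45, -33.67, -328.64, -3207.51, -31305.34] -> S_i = -3.45*9.76^i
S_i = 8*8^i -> [8, 64, 512, 4096, 32768]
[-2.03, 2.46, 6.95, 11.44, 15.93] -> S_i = -2.03 + 4.49*i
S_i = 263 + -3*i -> [263, 260, 257, 254, 251]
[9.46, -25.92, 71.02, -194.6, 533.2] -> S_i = 9.46*(-2.74)^i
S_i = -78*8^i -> [-78, -624, -4992, -39936, -319488]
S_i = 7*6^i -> [7, 42, 252, 1512, 9072]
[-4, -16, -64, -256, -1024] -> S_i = -4*4^i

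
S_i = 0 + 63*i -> [0, 63, 126, 189, 252]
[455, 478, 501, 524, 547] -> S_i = 455 + 23*i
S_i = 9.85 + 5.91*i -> [9.85, 15.76, 21.67, 27.58, 33.49]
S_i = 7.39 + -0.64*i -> [7.39, 6.75, 6.11, 5.47, 4.83]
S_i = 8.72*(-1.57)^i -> [8.72, -13.69, 21.49, -33.75, 52.98]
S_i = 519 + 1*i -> [519, 520, 521, 522, 523]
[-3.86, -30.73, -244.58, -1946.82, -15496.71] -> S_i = -3.86*7.96^i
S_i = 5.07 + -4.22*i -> [5.07, 0.85, -3.37, -7.59, -11.81]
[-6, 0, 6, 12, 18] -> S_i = -6 + 6*i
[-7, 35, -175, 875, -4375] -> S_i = -7*-5^i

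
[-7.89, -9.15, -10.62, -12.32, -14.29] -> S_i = -7.89*1.16^i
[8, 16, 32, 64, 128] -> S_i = 8*2^i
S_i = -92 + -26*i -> [-92, -118, -144, -170, -196]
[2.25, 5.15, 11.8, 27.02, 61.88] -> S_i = 2.25*2.29^i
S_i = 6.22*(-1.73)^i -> [6.22, -10.76, 18.62, -32.21, 55.72]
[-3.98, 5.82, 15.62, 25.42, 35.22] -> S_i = -3.98 + 9.80*i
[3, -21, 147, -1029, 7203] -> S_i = 3*-7^i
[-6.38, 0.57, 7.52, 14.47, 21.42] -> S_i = -6.38 + 6.95*i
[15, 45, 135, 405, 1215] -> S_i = 15*3^i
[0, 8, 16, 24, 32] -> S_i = 0 + 8*i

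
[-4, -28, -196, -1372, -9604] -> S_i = -4*7^i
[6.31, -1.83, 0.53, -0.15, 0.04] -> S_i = 6.31*(-0.29)^i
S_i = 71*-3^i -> [71, -213, 639, -1917, 5751]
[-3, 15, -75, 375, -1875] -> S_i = -3*-5^i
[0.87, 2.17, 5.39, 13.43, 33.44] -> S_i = 0.87*2.49^i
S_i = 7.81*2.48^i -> [7.81, 19.37, 48.03, 119.13, 295.43]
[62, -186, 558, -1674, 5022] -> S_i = 62*-3^i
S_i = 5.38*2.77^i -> [5.38, 14.9, 41.28, 114.35, 316.74]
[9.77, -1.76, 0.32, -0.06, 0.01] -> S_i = 9.77*(-0.18)^i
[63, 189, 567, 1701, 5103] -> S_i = 63*3^i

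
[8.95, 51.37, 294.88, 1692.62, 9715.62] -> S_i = 8.95*5.74^i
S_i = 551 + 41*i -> [551, 592, 633, 674, 715]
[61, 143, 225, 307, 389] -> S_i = 61 + 82*i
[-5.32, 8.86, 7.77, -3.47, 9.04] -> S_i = Random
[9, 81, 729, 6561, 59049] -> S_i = 9*9^i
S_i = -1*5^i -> [-1, -5, -25, -125, -625]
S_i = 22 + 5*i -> [22, 27, 32, 37, 42]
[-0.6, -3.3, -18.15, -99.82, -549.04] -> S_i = -0.60*5.50^i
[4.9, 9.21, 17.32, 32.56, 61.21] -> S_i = 4.90*1.88^i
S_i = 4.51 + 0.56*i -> [4.51, 5.07, 5.63, 6.19, 6.75]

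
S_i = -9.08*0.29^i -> [-9.08, -2.63, -0.76, -0.22, -0.06]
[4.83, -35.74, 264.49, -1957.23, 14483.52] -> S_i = 4.83*(-7.40)^i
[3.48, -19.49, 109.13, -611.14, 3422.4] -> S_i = 3.48*(-5.60)^i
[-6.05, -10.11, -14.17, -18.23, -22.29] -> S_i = -6.05 + -4.06*i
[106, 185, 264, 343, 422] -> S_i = 106 + 79*i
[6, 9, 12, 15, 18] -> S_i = 6 + 3*i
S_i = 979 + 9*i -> [979, 988, 997, 1006, 1015]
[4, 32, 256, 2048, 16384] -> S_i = 4*8^i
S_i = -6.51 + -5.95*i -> [-6.51, -12.46, -18.41, -24.36, -30.31]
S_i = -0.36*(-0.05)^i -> [-0.36, 0.02, -0.0, 0.0, -0.0]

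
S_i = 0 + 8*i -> [0, 8, 16, 24, 32]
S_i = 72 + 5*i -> [72, 77, 82, 87, 92]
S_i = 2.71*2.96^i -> [2.71, 8.02, 23.74, 70.28, 208.03]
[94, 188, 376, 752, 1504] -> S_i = 94*2^i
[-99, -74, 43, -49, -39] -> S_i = Random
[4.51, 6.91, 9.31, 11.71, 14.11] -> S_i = 4.51 + 2.40*i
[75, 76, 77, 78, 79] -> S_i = 75 + 1*i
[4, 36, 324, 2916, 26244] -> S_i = 4*9^i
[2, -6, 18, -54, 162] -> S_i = 2*-3^i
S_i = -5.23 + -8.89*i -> [-5.23, -14.12, -23.01, -31.9, -40.79]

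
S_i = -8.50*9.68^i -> [-8.5, -82.28, -796.47, -7709.83, -74631.19]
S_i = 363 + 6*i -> [363, 369, 375, 381, 387]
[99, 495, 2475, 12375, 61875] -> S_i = 99*5^i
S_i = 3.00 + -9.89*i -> [3.0, -6.89, -16.78, -26.67, -36.56]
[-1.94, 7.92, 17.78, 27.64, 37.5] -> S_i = -1.94 + 9.86*i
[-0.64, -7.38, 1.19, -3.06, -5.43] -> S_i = Random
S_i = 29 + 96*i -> [29, 125, 221, 317, 413]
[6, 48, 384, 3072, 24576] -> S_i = 6*8^i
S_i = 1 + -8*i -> [1, -7, -15, -23, -31]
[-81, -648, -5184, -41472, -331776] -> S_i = -81*8^i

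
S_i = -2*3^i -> [-2, -6, -18, -54, -162]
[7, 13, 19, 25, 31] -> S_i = 7 + 6*i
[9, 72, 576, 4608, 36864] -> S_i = 9*8^i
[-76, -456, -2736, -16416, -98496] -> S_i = -76*6^i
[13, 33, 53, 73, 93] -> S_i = 13 + 20*i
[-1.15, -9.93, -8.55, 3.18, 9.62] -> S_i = Random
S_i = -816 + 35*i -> [-816, -781, -746, -711, -676]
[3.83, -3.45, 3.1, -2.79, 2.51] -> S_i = 3.83*(-0.90)^i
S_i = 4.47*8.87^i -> [4.47, 39.65, 351.69, 3119.45, 27669.54]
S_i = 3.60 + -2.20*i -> [3.6, 1.4, -0.8, -3.0, -5.2]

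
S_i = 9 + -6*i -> [9, 3, -3, -9, -15]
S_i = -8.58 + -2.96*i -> [-8.58, -11.54, -14.5, -17.46, -20.42]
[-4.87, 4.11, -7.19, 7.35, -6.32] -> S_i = Random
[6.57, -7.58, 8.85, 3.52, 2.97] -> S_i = Random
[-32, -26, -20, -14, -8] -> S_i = -32 + 6*i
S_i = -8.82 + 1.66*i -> [-8.82, -7.16, -5.5, -3.84, -2.18]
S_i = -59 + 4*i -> [-59, -55, -51, -47, -43]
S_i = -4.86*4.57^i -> [-4.86, -22.21, -101.5, -463.86, -2119.83]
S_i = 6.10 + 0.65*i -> [6.1, 6.75, 7.4, 8.05, 8.7]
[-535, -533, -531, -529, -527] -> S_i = -535 + 2*i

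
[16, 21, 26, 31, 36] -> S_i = 16 + 5*i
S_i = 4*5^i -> [4, 20, 100, 500, 2500]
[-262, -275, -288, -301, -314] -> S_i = -262 + -13*i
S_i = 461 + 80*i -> [461, 541, 621, 701, 781]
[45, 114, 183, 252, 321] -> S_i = 45 + 69*i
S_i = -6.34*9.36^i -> [-6.34, -59.34, -555.44, -5198.96, -48662.3]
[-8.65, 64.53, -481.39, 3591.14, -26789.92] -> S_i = -8.65*(-7.46)^i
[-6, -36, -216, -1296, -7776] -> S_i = -6*6^i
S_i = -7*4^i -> [-7, -28, -112, -448, -1792]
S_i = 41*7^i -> [41, 287, 2009, 14063, 98441]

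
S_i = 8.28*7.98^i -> [8.28, 66.07, 527.27, 4207.64, 33577.0]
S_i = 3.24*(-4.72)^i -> [3.24, -15.29, 72.18, -340.7, 1608.1]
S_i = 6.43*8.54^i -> [6.43, 54.91, 468.95, 4004.83, 34201.29]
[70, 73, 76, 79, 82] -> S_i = 70 + 3*i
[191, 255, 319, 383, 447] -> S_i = 191 + 64*i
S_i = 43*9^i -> [43, 387, 3483, 31347, 282123]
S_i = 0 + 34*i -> [0, 34, 68, 102, 136]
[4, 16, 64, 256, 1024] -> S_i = 4*4^i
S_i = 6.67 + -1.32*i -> [6.67, 5.35, 4.03, 2.71, 1.39]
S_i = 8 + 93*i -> [8, 101, 194, 287, 380]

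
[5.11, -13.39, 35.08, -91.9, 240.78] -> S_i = 5.11*(-2.62)^i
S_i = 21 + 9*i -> [21, 30, 39, 48, 57]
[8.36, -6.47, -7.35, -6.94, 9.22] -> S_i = Random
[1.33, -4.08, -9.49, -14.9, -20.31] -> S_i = 1.33 + -5.41*i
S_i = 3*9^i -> [3, 27, 243, 2187, 19683]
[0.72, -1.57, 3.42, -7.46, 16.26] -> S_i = 0.72*(-2.18)^i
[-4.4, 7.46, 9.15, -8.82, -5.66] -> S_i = Random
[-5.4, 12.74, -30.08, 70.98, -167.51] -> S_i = -5.40*(-2.36)^i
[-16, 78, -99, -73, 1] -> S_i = Random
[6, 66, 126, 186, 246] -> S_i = 6 + 60*i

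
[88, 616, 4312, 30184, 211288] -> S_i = 88*7^i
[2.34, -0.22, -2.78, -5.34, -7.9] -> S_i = 2.34 + -2.56*i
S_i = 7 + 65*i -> [7, 72, 137, 202, 267]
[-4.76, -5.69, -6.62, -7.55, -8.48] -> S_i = -4.76 + -0.93*i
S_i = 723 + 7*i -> [723, 730, 737, 744, 751]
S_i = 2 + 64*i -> [2, 66, 130, 194, 258]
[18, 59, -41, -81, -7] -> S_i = Random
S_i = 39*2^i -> [39, 78, 156, 312, 624]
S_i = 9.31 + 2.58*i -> [9.31, 11.89, 14.47, 17.05, 19.63]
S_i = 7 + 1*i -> [7, 8, 9, 10, 11]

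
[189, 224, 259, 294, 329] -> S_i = 189 + 35*i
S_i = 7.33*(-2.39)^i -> [7.33, -17.52, 41.87, -100.07, 239.16]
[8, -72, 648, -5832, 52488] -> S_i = 8*-9^i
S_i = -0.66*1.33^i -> [-0.66, -0.88, -1.17, -1.55, -2.07]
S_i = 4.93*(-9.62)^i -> [4.93, -47.43, 456.24, -4389.07, 42222.82]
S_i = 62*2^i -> [62, 124, 248, 496, 992]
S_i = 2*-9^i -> [2, -18, 162, -1458, 13122]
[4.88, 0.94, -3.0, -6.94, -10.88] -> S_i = 4.88 + -3.94*i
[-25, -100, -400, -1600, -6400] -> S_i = -25*4^i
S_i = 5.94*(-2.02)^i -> [5.94, -12.0, 24.24, -48.96, 98.9]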